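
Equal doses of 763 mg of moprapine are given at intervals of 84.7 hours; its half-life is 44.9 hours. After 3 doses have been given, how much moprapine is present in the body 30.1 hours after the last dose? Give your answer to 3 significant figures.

The 3 doses were given 199.5, 114.8, 30.1 hours ago.
Total = 763·(1/2)^(199.5/44.9) + 763·(1/2)^(114.8/44.9) + 763·(1/2)^(30.1/44.9)
      = 35.074 + 129.67 + 479.42 ≈ 644.17 mg.

644 mg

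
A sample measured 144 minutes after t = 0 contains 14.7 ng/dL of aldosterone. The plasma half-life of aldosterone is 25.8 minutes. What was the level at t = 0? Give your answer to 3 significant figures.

704 ng/dL

Number of half-lives elapsed: n = 144/25.8 ≈ 5.5814.
A₀ = A × 2^n = 14.7 × 2^5.5814 = 14.7 × 47.881 ≈ 703.86 ng/dL.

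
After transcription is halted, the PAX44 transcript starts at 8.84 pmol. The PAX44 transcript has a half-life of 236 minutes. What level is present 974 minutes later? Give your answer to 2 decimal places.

Number of half-lives: n = 974/236 ≈ 4.1271.
Remaining = 8.84 × (1/2)^4.1271 = 8.84 × 0.057229 ≈ 0.5059 pmol.

0.51 pmol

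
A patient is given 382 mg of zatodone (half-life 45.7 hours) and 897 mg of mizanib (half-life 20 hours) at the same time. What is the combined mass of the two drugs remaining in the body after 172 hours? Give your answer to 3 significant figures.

30.4 mg

zatodone: 382 × (1/2)^(172/45.7) = 382 × (1/2)^3.7637 ≈ 28.124 mg.
mizanib: 897 × (1/2)^(172/20) = 897 × (1/2)^8.6 ≈ 2.3117 mg.
Total = 28.124 + 2.3117 ≈ 30.436 mg.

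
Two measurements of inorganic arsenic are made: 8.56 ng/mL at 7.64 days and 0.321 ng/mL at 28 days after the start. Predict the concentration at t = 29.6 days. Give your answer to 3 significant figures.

Over Δt = 28 − 7.64 = 20.36 days, the level fell by a factor of 8.56/0.321 ≈ 26.667.
n = log₂(26.667) ≈ 4.737 half-lives, so t½ = 20.36/4.737 ≈ 4.2981 days.
From t = 28 to t = 29.6: 0.321 × (1/2)^((29.6−28)/4.2981) ≈ 0.248 ng/mL.

0.248 ng/mL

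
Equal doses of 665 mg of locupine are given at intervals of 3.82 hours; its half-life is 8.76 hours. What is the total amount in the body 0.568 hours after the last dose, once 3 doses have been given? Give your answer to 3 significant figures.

The 3 doses were given 8.208, 4.388, 0.568 hours ago.
Total = 665·(1/2)^(8.208/8.76) + 665·(1/2)^(4.388/8.76) + 665·(1/2)^(0.568/8.76)
      = 347.34 + 469.93 + 635.77 ≈ 1453 mg.

1450 mg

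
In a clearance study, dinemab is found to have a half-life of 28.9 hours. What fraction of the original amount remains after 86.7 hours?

0.125

n = 86.7/28.9 ≈ 3 half-lives.
Fraction remaining = (1/2)^3 ≈ 0.125.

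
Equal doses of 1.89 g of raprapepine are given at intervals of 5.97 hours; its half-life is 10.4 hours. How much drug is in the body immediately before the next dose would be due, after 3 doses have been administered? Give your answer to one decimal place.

The 3 doses were given 17.91, 11.94, 5.97 hours ago.
Total = 1.89·(1/2)^(17.91/10.4) + 1.89·(1/2)^(11.94/10.4) + 1.89·(1/2)^(5.97/10.4)
      = 0.57287 + 0.85282 + 1.2696 ≈ 2.6953 g.

2.7 g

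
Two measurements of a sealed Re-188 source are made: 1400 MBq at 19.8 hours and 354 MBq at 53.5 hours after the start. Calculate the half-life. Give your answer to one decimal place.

Over Δt = 53.5 − 19.8 = 33.7 hours, the level fell by a factor of 1400/354 ≈ 3.9548.
n = log₂(3.9548) ≈ 1.9836 half-lives, so t½ = 33.7/1.9836 ≈ 16.989 hours.

17.0 hours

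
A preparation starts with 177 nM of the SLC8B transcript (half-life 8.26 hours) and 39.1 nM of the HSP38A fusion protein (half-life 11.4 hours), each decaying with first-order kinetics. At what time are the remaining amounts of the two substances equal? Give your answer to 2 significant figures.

Set 177·(1/2)^(t/8.26) = 39.1·(1/2)^(t/11.4).
Taking log₂: log₂(177/39.1) = t·(1/8.26 − 1/11.4).
log₂(4.5269) = 2.1785; 1/8.26 − 1/11.4 = 0.033346.
t = 2.1785 / 0.033346 ≈ 65.33 hours.

65 hours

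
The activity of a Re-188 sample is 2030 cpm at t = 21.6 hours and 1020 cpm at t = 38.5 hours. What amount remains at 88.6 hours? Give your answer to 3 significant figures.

Over Δt = 38.5 − 21.6 = 16.9 hours, the level fell by a factor of 2030/1020 ≈ 1.9902.
n = log₂(1.9902) ≈ 0.99291 half-lives, so t½ = 16.9/0.99291 ≈ 17.021 hours.
From t = 38.5 to t = 88.6: 1020 × (1/2)^((88.6−38.5)/17.021) ≈ 132.59 cpm.

133 cpm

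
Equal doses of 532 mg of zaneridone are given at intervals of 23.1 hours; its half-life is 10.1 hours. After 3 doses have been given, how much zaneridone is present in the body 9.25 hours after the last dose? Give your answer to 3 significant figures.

The 3 doses were given 55.45, 32.35, 9.25 hours ago.
Total = 532·(1/2)^(55.45/10.1) + 532·(1/2)^(32.35/10.1) + 532·(1/2)^(9.25/10.1)
      = 11.837 + 57.773 + 281.98 ≈ 351.59 mg.

352 mg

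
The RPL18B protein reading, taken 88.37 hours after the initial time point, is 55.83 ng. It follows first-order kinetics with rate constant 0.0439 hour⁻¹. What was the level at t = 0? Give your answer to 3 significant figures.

2700 ng

t½ = ln 2 / λ = 0.69315 / 0.0439 ≈ 15.789 hours.
Number of half-lives elapsed: n = 88.37/15.789 ≈ 5.5969.
A₀ = A × 2^n = 55.83 × 2^5.5969 = 55.83 × 48.397 ≈ 2702 ng.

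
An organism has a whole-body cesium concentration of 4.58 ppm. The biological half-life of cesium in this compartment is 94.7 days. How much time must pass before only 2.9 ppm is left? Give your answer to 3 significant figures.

62.4 days

Fraction remaining = 2.9/4.58 ≈ 0.63319.
n = log₂(4.58/2.9) = ln(1.5793)/ln 2 ≈ 0.65929 half-lives.
t = n × t½ = 0.65929 × 94.7 ≈ 62.435 days.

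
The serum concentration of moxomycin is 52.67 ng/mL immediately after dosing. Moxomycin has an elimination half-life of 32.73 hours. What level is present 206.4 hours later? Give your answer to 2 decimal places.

Number of half-lives: n = 206.4/32.73 ≈ 6.3061.
Remaining = 52.67 × (1/2)^6.3061 = 52.67 × 0.012638 ≈ 0.66562 ng/mL.

0.67 ng/mL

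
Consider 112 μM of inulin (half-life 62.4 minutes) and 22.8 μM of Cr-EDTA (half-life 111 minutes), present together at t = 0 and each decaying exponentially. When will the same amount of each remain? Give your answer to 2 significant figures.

330 minutes

Set 112·(1/2)^(t/62.4) = 22.8·(1/2)^(t/111).
Taking log₂: log₂(112/22.8) = t·(1/62.4 − 1/111).
log₂(4.9123) = 2.2964; 1/62.4 − 1/111 = 0.0070166.
t = 2.2964 / 0.0070166 ≈ 327.28 minutes.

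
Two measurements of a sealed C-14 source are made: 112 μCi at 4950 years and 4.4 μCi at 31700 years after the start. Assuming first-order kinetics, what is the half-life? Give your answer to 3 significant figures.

Over Δt = 31700 − 4950 = 26750 years, the level fell by a factor of 112/4.4 ≈ 25.455.
n = log₂(25.455) ≈ 4.6699 half-lives, so t½ = 26750/4.6699 ≈ 5728.2 years.

5730 years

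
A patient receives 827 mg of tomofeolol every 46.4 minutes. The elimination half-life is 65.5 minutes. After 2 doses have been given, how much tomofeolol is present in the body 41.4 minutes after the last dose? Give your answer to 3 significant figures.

The 2 doses were given 87.8, 41.4 minutes ago.
Total = 827·(1/2)^(87.8/65.5) + 827·(1/2)^(41.4/65.5)
      = 326.58 + 533.63 ≈ 860.2 mg.

860 mg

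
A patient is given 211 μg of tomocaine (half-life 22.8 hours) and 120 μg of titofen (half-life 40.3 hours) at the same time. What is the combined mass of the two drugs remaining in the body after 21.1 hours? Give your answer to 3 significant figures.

195 μg

tomocaine: 211 × (1/2)^(21.1/22.8) = 211 × (1/2)^0.92544 ≈ 111.1 μg.
titofen: 120 × (1/2)^(21.1/40.3) = 120 × (1/2)^0.52357 ≈ 83.478 μg.
Total = 111.1 + 83.478 ≈ 194.57 μg.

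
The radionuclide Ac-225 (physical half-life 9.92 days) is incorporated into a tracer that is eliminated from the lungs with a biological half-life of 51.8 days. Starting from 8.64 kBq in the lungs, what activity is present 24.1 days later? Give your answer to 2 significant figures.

1/t_eff = 1/t_phys + 1/t_biol = 1/9.92 + 1/51.8 = 0.12011 per day.
t_eff = 9.92 × 51.8 / (9.92 + 51.8) ≈ 8.3256 days.
Remaining = 8.64 × (1/2)^(24.1/8.3256) = 8.64 × (1/2)^2.8947 ≈ 1.1618 kBq.

1.2 kBq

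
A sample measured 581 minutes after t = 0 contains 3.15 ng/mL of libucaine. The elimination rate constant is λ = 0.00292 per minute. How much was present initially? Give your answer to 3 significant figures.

t½ = ln 2 / λ = 0.69315 / 0.00292 ≈ 237.38 minutes.
Number of half-lives elapsed: n = 581/237.38 ≈ 2.4476.
A₀ = A × 2^n = 3.15 × 2^2.4476 = 3.15 × 5.4549 ≈ 17.183 ng/mL.

17.2 ng/mL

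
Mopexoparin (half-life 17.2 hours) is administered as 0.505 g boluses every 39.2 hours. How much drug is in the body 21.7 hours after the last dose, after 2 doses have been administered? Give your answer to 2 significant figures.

0.25 g

The 2 doses were given 60.9, 21.7 hours ago.
Total = 0.505·(1/2)^(60.9/17.2) + 0.505·(1/2)^(21.7/17.2)
      = 0.043395 + 0.21062 ≈ 0.25402 g.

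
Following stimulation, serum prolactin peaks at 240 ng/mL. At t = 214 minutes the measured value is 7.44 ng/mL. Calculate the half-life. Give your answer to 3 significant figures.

A/A₀ = 7.44/240 ≈ 0.031.
n = log₂(32.258) ≈ 5.0116 half-lives elapsed in 214 minutes.
t½ = 214/5.0116 ≈ 42.701 minutes.

42.7 minutes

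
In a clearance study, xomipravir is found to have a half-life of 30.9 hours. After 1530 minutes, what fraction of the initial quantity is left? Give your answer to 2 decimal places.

1530 minutes = 25.5 hours.
n = 25.5/30.9 ≈ 0.82524 half-lives.
Fraction remaining = (1/2)^0.82524 ≈ 0.56439.

0.56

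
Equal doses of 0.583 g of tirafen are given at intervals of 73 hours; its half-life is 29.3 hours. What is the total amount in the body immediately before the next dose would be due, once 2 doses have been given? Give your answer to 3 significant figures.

The 2 doses were given 146, 73 hours ago.
Total = 0.583·(1/2)^(146/29.3) + 0.583·(1/2)^(73/29.3)
      = 0.018436 + 0.10367 ≈ 0.12211 g.

0.122 g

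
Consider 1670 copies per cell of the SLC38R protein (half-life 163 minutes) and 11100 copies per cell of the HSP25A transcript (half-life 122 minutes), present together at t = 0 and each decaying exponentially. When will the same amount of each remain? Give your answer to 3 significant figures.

1330 minutes

Set 1670·(1/2)^(t/163) = 11100·(1/2)^(t/122).
Taking log₂: log₂(1670/11100) = t·(1/163 − 1/122).
log₂(0.15045) = -2.7326; 1/163 − 1/122 = -0.0020618.
t = -2.7326 / -0.0020618 ≈ 1325.4 minutes.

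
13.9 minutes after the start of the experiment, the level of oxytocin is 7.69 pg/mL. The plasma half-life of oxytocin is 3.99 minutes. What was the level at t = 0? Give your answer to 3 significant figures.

86.0 pg/mL

Number of half-lives elapsed: n = 13.9/3.99 ≈ 3.4837.
A₀ = A × 2^n = 7.69 × 2^3.4837 = 7.69 × 11.187 ≈ 86.026 pg/mL.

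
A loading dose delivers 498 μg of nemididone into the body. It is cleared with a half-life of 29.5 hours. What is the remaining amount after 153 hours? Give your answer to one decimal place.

Number of half-lives: n = 153/29.5 ≈ 5.1864.
Remaining = 498 × (1/2)^5.1864 = 498 × 0.027462 ≈ 13.676 μg.

13.7 μg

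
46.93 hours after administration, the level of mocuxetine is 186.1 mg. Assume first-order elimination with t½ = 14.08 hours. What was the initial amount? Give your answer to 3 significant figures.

1880 mg

Number of half-lives elapsed: n = 46.93/14.08 ≈ 3.3331.
A₀ = A × 2^n = 186.1 × 2^3.3331 = 186.1 × 10.078 ≈ 1875.5 mg.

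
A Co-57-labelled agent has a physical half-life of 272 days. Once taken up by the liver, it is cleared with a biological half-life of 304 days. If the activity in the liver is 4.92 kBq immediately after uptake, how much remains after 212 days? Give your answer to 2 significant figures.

1.8 kBq

1/t_eff = 1/t_phys + 1/t_biol = 1/272 + 1/304 = 0.0069659 per day.
t_eff = 272 × 304 / (272 + 304) ≈ 143.56 days.
Remaining = 4.92 × (1/2)^(212/143.56) = 4.92 × (1/2)^1.4768 ≈ 1.7677 kBq.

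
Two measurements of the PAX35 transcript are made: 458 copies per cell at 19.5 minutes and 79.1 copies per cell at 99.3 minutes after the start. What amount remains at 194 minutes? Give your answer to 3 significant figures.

9.84 copies per cell

Over Δt = 99.3 − 19.5 = 79.8 minutes, the level fell by a factor of 458/79.1 ≈ 5.7901.
n = log₂(5.7901) ≈ 2.5336 half-lives, so t½ = 79.8/2.5336 ≈ 31.497 minutes.
From t = 99.3 to t = 194: 79.1 × (1/2)^((194−99.3)/31.497) ≈ 9.8419 copies per cell.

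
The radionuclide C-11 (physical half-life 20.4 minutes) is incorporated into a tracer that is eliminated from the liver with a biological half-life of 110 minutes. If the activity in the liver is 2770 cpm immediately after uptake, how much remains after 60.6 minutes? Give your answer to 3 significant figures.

241 cpm

1/t_eff = 1/t_phys + 1/t_biol = 1/20.4 + 1/110 = 0.058111 per minute.
t_eff = 20.4 × 110 / (20.4 + 110) ≈ 17.209 minutes.
Remaining = 2770 × (1/2)^(60.6/17.209) = 2770 × (1/2)^3.5215 ≈ 241.21 cpm.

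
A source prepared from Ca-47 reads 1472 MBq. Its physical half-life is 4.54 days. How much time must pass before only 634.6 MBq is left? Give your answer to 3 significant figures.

Fraction remaining = 634.6/1472 ≈ 0.43111.
n = log₂(1472/634.6) = ln(2.3196)/ln 2 ≈ 1.2139 half-lives.
t = n × t½ = 1.2139 × 4.54 ≈ 5.5109 days.

5.51 days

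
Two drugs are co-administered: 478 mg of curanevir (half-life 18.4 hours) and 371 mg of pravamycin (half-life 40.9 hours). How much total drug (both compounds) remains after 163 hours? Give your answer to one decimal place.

curanevir: 478 × (1/2)^(163/18.4) = 478 × (1/2)^8.8587 ≈ 1.0297 mg.
pravamycin: 371 × (1/2)^(163/40.9) = 371 × (1/2)^3.9853 ≈ 23.424 mg.
Total = 1.0297 + 23.424 ≈ 24.454 mg.

24.5 mg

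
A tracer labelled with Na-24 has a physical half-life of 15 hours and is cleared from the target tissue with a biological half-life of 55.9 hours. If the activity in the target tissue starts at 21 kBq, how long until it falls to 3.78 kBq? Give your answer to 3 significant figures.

29.3 hours

1/t_eff = 1/t_phys + 1/t_biol = 1/15 + 1/55.9 = 0.084556 per hour.
t_eff = 15 × 55.9 / (15 + 55.9) ≈ 11.827 hours.
n = log₂(21/3.78) ≈ 2.4739; t = 2.4739 × 11.827 ≈ 29.258 hours.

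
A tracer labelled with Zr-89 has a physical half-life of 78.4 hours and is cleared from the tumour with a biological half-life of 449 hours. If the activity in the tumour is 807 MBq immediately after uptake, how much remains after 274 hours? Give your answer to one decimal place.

46.9 MBq

1/t_eff = 1/t_phys + 1/t_biol = 1/78.4 + 1/449 = 0.014982 per hour.
t_eff = 78.4 × 449 / (78.4 + 449) ≈ 66.746 hours.
Remaining = 807 × (1/2)^(274/66.746) = 807 × (1/2)^4.1051 ≈ 46.892 MBq.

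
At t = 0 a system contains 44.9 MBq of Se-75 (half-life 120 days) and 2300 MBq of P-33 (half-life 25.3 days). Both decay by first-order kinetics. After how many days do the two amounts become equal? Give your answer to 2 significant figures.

Set 44.9·(1/2)^(t/120) = 2300·(1/2)^(t/25.3).
Taking log₂: log₂(44.9/2300) = t·(1/120 − 1/25.3).
log₂(0.019522) = -5.6788; 1/120 − 1/25.3 = -0.031192.
t = -5.6788 / -0.031192 ≈ 182.06 days.

180 days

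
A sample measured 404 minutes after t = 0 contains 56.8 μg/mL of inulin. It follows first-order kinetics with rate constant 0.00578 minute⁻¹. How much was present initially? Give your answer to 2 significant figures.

t½ = ln 2 / λ = 0.69315 / 0.00578 ≈ 119.92 minutes.
Number of half-lives elapsed: n = 404/119.92 ≈ 3.3689.
A₀ = A × 2^n = 56.8 × 2^3.3689 = 56.8 × 10.331 ≈ 586.78 μg/mL.

590 μg/mL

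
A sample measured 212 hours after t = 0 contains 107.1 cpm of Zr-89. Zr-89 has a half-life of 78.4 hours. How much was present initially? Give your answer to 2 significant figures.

700 cpm

Number of half-lives elapsed: n = 212/78.4 ≈ 2.7041.
A₀ = A × 2^n = 107.1 × 2^2.7041 = 107.1 × 6.5164 ≈ 697.91 cpm.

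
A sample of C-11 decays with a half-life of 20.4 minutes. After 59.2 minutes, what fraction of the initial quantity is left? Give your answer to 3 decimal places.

0.134

n = 59.2/20.4 ≈ 2.902 half-lives.
Fraction remaining = (1/2)^2.902 ≈ 0.13379.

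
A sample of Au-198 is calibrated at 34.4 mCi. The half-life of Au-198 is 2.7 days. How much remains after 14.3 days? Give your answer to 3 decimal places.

0.875 mCi

Number of half-lives: n = 14.3/2.7 ≈ 5.2963.
Remaining = 34.4 × (1/2)^5.2963 = 34.4 × 0.025448 ≈ 0.87542 mCi.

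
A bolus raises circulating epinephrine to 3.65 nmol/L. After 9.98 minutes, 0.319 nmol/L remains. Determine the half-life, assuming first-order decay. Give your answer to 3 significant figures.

2.84 minutes

A/A₀ = 0.319/3.65 ≈ 0.087397.
n = log₂(11.442) ≈ 3.5163 half-lives elapsed in 9.98 minutes.
t½ = 9.98/3.5163 ≈ 2.8382 minutes.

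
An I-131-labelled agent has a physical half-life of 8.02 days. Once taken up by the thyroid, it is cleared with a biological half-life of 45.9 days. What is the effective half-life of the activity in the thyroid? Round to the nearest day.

1/t_eff = 1/t_phys + 1/t_biol = 1/8.02 + 1/45.9 = 0.14647 per day.
t_eff = 8.02 × 45.9 / (8.02 + 45.9) ≈ 6.8271 days.

7 days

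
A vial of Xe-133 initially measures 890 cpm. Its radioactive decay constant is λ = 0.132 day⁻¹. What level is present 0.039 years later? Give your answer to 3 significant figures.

136 cpm

t½ = ln 2 / λ = 0.69315 / 0.132 ≈ 5.2511 days.
Convert the elapsed time: 0.039 years = 14.235 days.
Number of half-lives: n = 14.235/5.2511 ≈ 2.7109.
Remaining = 890 × (1/2)^2.7109 = 890 × 0.15274 ≈ 135.94 cpm.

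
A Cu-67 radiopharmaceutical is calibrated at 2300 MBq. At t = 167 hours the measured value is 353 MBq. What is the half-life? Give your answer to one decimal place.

A/A₀ = 353/2300 ≈ 0.15348.
n = log₂(6.5156) ≈ 2.7039 half-lives elapsed in 167 hours.
t½ = 167/2.7039 ≈ 61.763 hours.

61.8 hours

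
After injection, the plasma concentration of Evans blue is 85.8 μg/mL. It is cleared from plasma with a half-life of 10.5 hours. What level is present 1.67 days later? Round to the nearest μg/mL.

6 μg/mL

Convert the elapsed time: 1.67 days = 40.08 hours.
Number of half-lives: n = 40.08/10.5 ≈ 3.8171.
Remaining = 85.8 × (1/2)^3.8171 = 85.8 × 0.070946 ≈ 6.0871 μg/mL.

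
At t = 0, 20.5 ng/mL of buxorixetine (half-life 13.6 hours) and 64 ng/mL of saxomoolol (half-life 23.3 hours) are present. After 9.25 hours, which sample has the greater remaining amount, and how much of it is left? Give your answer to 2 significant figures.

saxomoolol, 49 ng/mL

buxorixetine: 20.5 × (1/2)^0.68015 ≈ 12.794 ng/mL.
saxomoolol: 64 × (1/2)^0.397 ≈ 48.604 ng/mL.
Saxomoolol has more remaining, at ≈ 48.604 ng/mL.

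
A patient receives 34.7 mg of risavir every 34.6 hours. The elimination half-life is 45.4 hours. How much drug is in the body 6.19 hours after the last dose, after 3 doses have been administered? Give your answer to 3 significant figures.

The 3 doses were given 75.39, 40.79, 6.19 hours ago.
Total = 34.7·(1/2)^(75.39/45.4) + 34.7·(1/2)^(40.79/45.4) + 34.7·(1/2)^(6.19/45.4)
      = 10.976 + 18.615 + 31.571 ≈ 61.162 mg.

61.2 mg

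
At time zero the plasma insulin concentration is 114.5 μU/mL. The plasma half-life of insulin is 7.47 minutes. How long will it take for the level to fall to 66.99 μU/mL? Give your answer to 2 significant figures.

Fraction remaining = 66.99/114.5 ≈ 0.58507.
n = log₂(114.5/66.99) = ln(1.7092)/ln 2 ≈ 0.77333 half-lives.
t = n × t½ = 0.77333 × 7.47 ≈ 5.7768 minutes.

5.8 minutes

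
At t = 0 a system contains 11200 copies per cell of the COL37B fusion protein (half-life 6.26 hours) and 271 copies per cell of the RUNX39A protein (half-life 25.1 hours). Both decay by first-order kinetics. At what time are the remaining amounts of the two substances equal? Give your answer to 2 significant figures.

45 hours

Set 11200·(1/2)^(t/6.26) = 271·(1/2)^(t/25.1).
Taking log₂: log₂(11200/271) = t·(1/6.26 − 1/25.1).
log₂(41.328) = 5.3691; 1/6.26 − 1/25.1 = 0.1199.
t = 5.3691 / 0.1199 ≈ 44.778 hours.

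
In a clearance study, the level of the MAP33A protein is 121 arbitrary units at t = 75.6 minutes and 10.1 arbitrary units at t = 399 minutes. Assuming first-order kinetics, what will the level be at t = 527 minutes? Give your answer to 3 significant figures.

Over Δt = 399 − 75.6 = 323.4 minutes, the level fell by a factor of 121/10.1 ≈ 11.98.
n = log₂(11.98) ≈ 3.5826 half-lives, so t½ = 323.4/3.5826 ≈ 90.27 minutes.
From t = 399 to t = 527: 10.1 × (1/2)^((527−399)/90.27) ≈ 3.7798 arbitrary units.

3.78 arbitrary units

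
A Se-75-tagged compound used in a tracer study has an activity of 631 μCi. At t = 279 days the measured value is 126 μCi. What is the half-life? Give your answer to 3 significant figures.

120 days

A/A₀ = 126/631 ≈ 0.19968.
n = log₂(5.0079) ≈ 2.3242 half-lives elapsed in 279 days.
t½ = 279/2.3242 ≈ 120.04 days.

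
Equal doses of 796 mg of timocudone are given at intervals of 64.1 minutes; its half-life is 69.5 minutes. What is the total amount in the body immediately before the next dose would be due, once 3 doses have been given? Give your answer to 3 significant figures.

The 3 doses were given 192.3, 128.2, 64.1 minutes ago.
Total = 796·(1/2)^(192.3/69.5) + 796·(1/2)^(128.2/69.5) + 796·(1/2)^(64.1/69.5)
      = 116.95 + 221.63 + 420.02 ≈ 758.6 mg.

759 mg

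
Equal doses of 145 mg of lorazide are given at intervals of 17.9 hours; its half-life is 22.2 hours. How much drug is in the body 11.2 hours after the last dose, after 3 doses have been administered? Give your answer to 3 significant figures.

The 3 doses were given 47, 29.1, 11.2 hours ago.
Total = 145·(1/2)^(47/22.2) + 145·(1/2)^(29.1/22.2) + 145·(1/2)^(11.2/22.2)
      = 33.424 + 58.449 + 102.21 ≈ 194.08 mg.

194 mg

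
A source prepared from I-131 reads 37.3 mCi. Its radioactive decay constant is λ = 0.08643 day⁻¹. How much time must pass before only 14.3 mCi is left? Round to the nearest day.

11 days

t½ = ln 2 / λ = 0.69315 / 0.08643 ≈ 8.0198 days.
Fraction remaining = 14.3/37.3 ≈ 0.38338.
n = log₂(37.3/14.3) = ln(2.6084)/ln 2 ≈ 1.3832 half-lives.
t = n × t½ = 1.3832 × 8.0198 ≈ 11.093 days.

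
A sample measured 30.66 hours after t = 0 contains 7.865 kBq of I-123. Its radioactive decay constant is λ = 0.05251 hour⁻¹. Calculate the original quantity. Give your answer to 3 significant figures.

t½ = ln 2 / λ = 0.69315 / 0.05251 ≈ 13.2 hours.
Number of half-lives elapsed: n = 30.66/13.2 ≈ 2.3227.
A₀ = A × 2^n = 7.865 × 2^2.3227 = 7.865 × 5.0026 ≈ 39.345 kBq.

39.3 kBq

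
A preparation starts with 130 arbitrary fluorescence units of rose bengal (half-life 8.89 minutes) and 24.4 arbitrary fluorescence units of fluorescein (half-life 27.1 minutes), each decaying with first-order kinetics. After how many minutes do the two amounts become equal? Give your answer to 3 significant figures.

31.9 minutes

Set 130·(1/2)^(t/8.89) = 24.4·(1/2)^(t/27.1).
Taking log₂: log₂(130/24.4) = t·(1/8.89 − 1/27.1).
log₂(5.3279) = 2.4136; 1/8.89 − 1/27.1 = 0.075586.
t = 2.4136 / 0.075586 ≈ 31.931 minutes.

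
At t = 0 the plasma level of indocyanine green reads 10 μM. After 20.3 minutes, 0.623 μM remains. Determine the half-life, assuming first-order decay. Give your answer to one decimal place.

A/A₀ = 0.623/10 ≈ 0.0623.
n = log₂(16.051) ≈ 4.0046 half-lives elapsed in 20.3 minutes.
t½ = 20.3/4.0046 ≈ 5.0691 minutes.

5.1 minutes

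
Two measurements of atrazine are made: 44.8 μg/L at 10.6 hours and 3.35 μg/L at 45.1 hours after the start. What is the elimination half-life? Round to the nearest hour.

9 hours

Over Δt = 45.1 − 10.6 = 34.5 hours, the level fell by a factor of 44.8/3.35 ≈ 13.373.
n = log₂(13.373) ≈ 3.7413 half-lives, so t½ = 34.5/3.7413 ≈ 9.2215 hours.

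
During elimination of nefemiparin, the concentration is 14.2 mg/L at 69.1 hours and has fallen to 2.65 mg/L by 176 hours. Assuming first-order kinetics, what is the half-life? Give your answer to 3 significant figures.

Over Δt = 176 − 69.1 = 106.9 hours, the level fell by a factor of 14.2/2.65 ≈ 5.3585.
n = log₂(5.3585) ≈ 2.4218 half-lives, so t½ = 106.9/2.4218 ≈ 44.14 hours.

44.1 hours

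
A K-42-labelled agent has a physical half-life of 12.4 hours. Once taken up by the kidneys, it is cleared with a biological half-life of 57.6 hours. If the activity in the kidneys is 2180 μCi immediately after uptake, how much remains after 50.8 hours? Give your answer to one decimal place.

1/t_eff = 1/t_phys + 1/t_biol = 1/12.4 + 1/57.6 = 0.098006 per hour.
t_eff = 12.4 × 57.6 / (12.4 + 57.6) ≈ 10.203 hours.
Remaining = 2180 × (1/2)^(50.8/10.203) = 2180 × (1/2)^4.9787 ≈ 69.137 μCi.

69.1 μCi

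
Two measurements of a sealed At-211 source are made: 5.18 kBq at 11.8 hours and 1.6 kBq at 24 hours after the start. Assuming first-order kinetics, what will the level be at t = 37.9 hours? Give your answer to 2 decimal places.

Over Δt = 24 − 11.8 = 12.2 hours, the level fell by a factor of 5.18/1.6 ≈ 3.2375.
n = log₂(3.2375) ≈ 1.6949 half-lives, so t½ = 12.2/1.6949 ≈ 7.1981 hours.
From t = 24 to t = 37.9: 1.6 × (1/2)^((37.9−24)/7.1981) ≈ 0.41958 kBq.

0.42 kBq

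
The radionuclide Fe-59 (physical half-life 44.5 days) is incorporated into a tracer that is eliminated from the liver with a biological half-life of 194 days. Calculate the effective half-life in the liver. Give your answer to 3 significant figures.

1/t_eff = 1/t_phys + 1/t_biol = 1/44.5 + 1/194 = 0.027627 per day.
t_eff = 44.5 × 194 / (44.5 + 194) ≈ 36.197 days.

36.2 days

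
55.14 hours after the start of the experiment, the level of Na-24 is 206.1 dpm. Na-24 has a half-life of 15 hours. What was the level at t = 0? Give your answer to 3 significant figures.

2630 dpm

Number of half-lives elapsed: n = 55.14/15 ≈ 3.676.
A₀ = A × 2^n = 206.1 × 2^3.676 = 206.1 × 12.782 ≈ 2634.3 dpm.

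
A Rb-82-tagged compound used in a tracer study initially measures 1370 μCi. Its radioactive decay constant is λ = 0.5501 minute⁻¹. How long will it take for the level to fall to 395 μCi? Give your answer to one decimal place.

t½ = ln 2 / λ = 0.69315 / 0.5501 ≈ 1.26 minutes.
Fraction remaining = 395/1370 ≈ 0.28832.
n = log₂(1370/395) = ln(3.4684)/ln 2 ≈ 1.7943 half-lives.
t = n × t½ = 1.7943 × 1.26 ≈ 2.2608 minutes.

2.3 minutes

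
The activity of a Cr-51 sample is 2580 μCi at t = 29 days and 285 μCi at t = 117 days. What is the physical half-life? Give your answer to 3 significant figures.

27.7 days

Over Δt = 117 − 29 = 88 days, the level fell by a factor of 2580/285 ≈ 9.0526.
n = log₂(9.0526) ≈ 3.1783 half-lives, so t½ = 88/3.1783 ≈ 27.687 days.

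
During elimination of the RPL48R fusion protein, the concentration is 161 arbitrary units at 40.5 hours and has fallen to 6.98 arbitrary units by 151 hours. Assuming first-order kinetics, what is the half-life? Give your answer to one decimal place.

24.4 hours

Over Δt = 151 − 40.5 = 110.5 hours, the level fell by a factor of 161/6.98 ≈ 23.066.
n = log₂(23.066) ≈ 4.5277 half-lives, so t½ = 110.5/4.5277 ≈ 24.405 hours.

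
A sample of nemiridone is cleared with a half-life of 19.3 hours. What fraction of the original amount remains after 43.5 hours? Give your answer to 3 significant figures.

0.210

n = 43.5/19.3 ≈ 2.2539 half-lives.
Fraction remaining = (1/2)^2.2539 ≈ 0.20966.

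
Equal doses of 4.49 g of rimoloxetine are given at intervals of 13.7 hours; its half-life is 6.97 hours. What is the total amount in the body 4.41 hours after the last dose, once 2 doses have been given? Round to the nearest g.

4 g

The 2 doses were given 18.11, 4.41 hours ago.
Total = 4.49·(1/2)^(18.11/6.97) + 4.49·(1/2)^(4.41/6.97)
      = 0.74146 + 2.8959 ≈ 3.6373 g.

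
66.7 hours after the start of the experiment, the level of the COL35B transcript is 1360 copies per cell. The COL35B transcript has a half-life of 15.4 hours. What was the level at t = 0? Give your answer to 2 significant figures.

Number of half-lives elapsed: n = 66.7/15.4 ≈ 4.3312.
A₀ = A × 2^n = 1360 × 2^4.3312 = 1360 × 20.129 ≈ 27375 copies per cell.

27000 copies per cell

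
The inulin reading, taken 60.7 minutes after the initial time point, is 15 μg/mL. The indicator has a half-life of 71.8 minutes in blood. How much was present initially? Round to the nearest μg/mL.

Number of half-lives elapsed: n = 60.7/71.8 ≈ 0.8454.
A₀ = A × 2^n = 15 × 2^0.8454 = 15 × 1.7968 ≈ 26.952 μg/mL.

27 μg/mL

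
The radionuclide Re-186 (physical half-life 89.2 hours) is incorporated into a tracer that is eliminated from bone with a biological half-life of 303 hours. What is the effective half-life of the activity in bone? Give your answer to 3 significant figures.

1/t_eff = 1/t_phys + 1/t_biol = 1/89.2 + 1/303 = 0.014511 per hour.
t_eff = 89.2 × 303 / (89.2 + 303) ≈ 68.913 hours.

68.9 hours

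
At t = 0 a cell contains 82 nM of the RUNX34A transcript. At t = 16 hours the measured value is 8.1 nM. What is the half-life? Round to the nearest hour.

5 hours

A/A₀ = 8.1/82 ≈ 0.09878.
n = log₂(10.123) ≈ 3.3396 half-lives elapsed in 16 hours.
t½ = 16/3.3396 ≈ 4.7909 hours.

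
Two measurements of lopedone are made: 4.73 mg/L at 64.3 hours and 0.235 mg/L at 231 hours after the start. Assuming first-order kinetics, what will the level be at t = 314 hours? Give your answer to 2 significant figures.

0.053 mg/L

Over Δt = 231 − 64.3 = 166.7 hours, the level fell by a factor of 4.73/0.235 ≈ 20.128.
n = log₂(20.128) ≈ 4.3311 half-lives, so t½ = 166.7/4.3311 ≈ 38.489 hours.
From t = 231 to t = 314: 0.235 × (1/2)^((314−231)/38.489) ≈ 0.052712 mg/L.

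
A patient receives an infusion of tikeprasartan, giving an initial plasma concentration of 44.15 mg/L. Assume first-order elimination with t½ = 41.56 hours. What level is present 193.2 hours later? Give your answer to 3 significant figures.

Number of half-lives: n = 193.2/41.56 ≈ 4.6487.
Remaining = 44.15 × (1/2)^4.6487 = 44.15 × 0.039866 ≈ 1.7601 mg/L.

1.76 mg/L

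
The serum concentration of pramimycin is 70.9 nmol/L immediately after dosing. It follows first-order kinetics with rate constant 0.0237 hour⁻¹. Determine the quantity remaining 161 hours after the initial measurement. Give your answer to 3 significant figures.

1.56 nmol/L

t½ = ln 2 / λ = 0.69315 / 0.0237 ≈ 29.247 hours.
Number of half-lives: n = 161/29.247 ≈ 5.5049.
Remaining = 70.9 × (1/2)^5.5049 = 70.9 × 0.022022 ≈ 1.5614 nmol/L.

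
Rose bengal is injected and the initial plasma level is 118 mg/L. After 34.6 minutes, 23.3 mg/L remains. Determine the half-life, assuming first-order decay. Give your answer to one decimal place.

14.8 minutes

A/A₀ = 23.3/118 ≈ 0.19746.
n = log₂(5.0644) ≈ 2.3404 half-lives elapsed in 34.6 minutes.
t½ = 34.6/2.3404 ≈ 14.784 minutes.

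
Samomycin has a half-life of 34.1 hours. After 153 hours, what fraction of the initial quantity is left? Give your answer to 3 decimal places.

0.045

n = 153/34.1 ≈ 4.4868 half-lives.
Fraction remaining = (1/2)^4.4868 ≈ 0.0446.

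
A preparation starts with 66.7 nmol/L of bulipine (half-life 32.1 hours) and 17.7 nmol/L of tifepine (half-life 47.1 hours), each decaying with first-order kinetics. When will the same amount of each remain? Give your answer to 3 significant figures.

Set 66.7·(1/2)^(t/32.1) = 17.7·(1/2)^(t/47.1).
Taking log₂: log₂(66.7/17.7) = t·(1/32.1 − 1/47.1).
log₂(3.7684) = 1.9139; 1/32.1 − 1/47.1 = 0.0099212.
t = 1.9139 / 0.0099212 ≈ 192.91 hours.

193 hours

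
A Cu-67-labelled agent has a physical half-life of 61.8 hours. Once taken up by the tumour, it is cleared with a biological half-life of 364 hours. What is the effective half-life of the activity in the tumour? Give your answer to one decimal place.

52.8 hours

1/t_eff = 1/t_phys + 1/t_biol = 1/61.8 + 1/364 = 0.018928 per hour.
t_eff = 61.8 × 364 / (61.8 + 364) ≈ 52.83 hours.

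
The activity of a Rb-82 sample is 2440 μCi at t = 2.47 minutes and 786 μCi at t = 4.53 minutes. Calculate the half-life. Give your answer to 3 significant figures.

1.26 minutes

Over Δt = 4.53 − 2.47 = 2.06 minutes, the level fell by a factor of 2440/786 ≈ 3.1043.
n = log₂(3.1043) ≈ 1.6343 half-lives, so t½ = 2.06/1.6343 ≈ 1.2605 minutes.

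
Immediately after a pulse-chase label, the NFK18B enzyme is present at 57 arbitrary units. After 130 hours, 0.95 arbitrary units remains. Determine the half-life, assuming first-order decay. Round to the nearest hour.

A/A₀ = 0.95/57 ≈ 0.016667.
n = log₂(60) ≈ 5.9069 half-lives elapsed in 130 hours.
t½ = 130/5.9069 ≈ 22.008 hours.

22 hours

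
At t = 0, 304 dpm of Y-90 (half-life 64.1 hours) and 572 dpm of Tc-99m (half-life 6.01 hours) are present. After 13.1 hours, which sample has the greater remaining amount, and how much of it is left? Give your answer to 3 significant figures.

Y-90, 264 dpm

Y-90: 304 × (1/2)^0.20437 ≈ 263.85 dpm.
Tc-99m: 572 × (1/2)^2.1797 ≈ 126.25 dpm.
Y-90 has more remaining, at ≈ 263.85 dpm.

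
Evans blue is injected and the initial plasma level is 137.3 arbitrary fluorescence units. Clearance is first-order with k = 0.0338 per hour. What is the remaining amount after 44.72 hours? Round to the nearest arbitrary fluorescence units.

t½ = ln 2 / k = 0.69315 / 0.0338 ≈ 20.507 hours.
Number of half-lives: n = 44.72/20.507 ≈ 2.1807.
Remaining = 137.3 × (1/2)^2.1807 = 137.3 × 0.22057 ≈ 30.284 arbitrary fluorescence units.

30 arbitrary fluorescence units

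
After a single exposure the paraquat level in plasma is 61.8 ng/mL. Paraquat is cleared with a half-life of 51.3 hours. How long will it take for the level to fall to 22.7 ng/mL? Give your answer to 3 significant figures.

74.1 hours

Fraction remaining = 22.7/61.8 ≈ 0.36731.
n = log₂(61.8/22.7) = ln(2.7225)/ln 2 ≈ 1.4449 half-lives.
t = n × t½ = 1.4449 × 51.3 ≈ 74.124 hours.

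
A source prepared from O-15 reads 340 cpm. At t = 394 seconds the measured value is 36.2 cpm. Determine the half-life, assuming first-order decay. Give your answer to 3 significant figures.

122 seconds

A/A₀ = 36.2/340 ≈ 0.10647.
n = log₂(9.3923) ≈ 3.2315 half-lives elapsed in 394 seconds.
t½ = 394/3.2315 ≈ 121.93 seconds.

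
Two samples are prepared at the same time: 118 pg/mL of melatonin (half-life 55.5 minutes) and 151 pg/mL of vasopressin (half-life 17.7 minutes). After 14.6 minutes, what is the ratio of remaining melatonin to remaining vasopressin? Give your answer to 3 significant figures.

1.15

melatonin: 118 × (1/2)^(14.6/55.5) = 118 × (1/2)^0.26306 ≈ 98.331 pg/mL.
vasopressin: 151 × (1/2)^(14.6/17.7) = 151 × (1/2)^0.82486 ≈ 85.245 pg/mL.
Ratio ≈ 98.331 / 85.245 ≈ 1.1535.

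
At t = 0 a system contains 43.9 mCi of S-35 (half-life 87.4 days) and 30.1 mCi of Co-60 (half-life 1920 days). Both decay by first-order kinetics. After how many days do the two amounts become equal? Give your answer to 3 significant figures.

Set 43.9·(1/2)^(t/87.4) = 30.1·(1/2)^(t/1920).
Taking log₂: log₂(43.9/30.1) = t·(1/87.4 − 1/1920).
log₂(1.4585) = 0.54446; 1/87.4 − 1/1920 = 0.010921.
t = 0.54446 / 0.010921 ≈ 49.855 days.

49.9 days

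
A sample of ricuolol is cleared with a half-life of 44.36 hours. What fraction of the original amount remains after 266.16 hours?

0.015625

n = 266.16/44.36 ≈ 6 half-lives.
Fraction remaining = (1/2)^6 ≈ 0.015625.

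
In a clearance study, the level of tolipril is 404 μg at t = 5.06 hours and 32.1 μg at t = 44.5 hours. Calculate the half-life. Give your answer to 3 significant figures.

Over Δt = 44.5 − 5.06 = 39.44 hours, the level fell by a factor of 404/32.1 ≈ 12.586.
n = log₂(12.586) ≈ 3.6537 half-lives, so t½ = 39.44/3.6537 ≈ 10.795 hours.

10.8 hours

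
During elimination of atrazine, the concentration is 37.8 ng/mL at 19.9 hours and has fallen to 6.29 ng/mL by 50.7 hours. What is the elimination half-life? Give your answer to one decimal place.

11.9 hours

Over Δt = 50.7 − 19.9 = 30.8 hours, the level fell by a factor of 37.8/6.29 ≈ 6.0095.
n = log₂(6.0095) ≈ 2.5873 half-lives, so t½ = 30.8/2.5873 ≈ 11.905 hours.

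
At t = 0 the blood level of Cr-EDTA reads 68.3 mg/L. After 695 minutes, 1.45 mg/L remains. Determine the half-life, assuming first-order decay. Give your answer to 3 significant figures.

125 minutes

A/A₀ = 1.45/68.3 ≈ 0.02123.
n = log₂(47.103) ≈ 5.5578 half-lives elapsed in 695 minutes.
t½ = 695/5.5578 ≈ 125.05 minutes.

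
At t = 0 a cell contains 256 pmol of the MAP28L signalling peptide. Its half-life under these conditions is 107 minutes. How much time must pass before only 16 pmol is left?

428 minutes

16/256 = 1/16, so 4 half-lives have elapsed.
t = 4 × 107 = 428 minutes.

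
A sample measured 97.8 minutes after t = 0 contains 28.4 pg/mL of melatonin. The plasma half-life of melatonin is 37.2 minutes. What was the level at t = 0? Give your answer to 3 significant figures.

Number of half-lives elapsed: n = 97.8/37.2 ≈ 2.629.
A₀ = A × 2^n = 28.4 × 2^2.629 = 28.4 × 6.1861 ≈ 175.69 pg/mL.

176 pg/mL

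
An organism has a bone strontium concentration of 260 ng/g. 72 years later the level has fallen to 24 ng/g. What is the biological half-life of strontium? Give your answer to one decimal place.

20.9 years

A/A₀ = 24/260 ≈ 0.092308.
n = log₂(10.833) ≈ 3.4374 half-lives elapsed in 72 years.
t½ = 72/3.4374 ≈ 20.946 years.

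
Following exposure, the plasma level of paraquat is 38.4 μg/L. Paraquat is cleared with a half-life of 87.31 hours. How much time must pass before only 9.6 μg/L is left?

9.6/38.4 = 1/4, so 2 half-lives have elapsed.
t = 2 × 87.31 = 174.62 hours.

174.62 hours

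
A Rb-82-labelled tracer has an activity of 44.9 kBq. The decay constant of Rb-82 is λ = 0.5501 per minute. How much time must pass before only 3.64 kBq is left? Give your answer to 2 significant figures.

4.6 minutes

t½ = ln 2 / λ = 0.69315 / 0.5501 ≈ 1.26 minutes.
Fraction remaining = 3.64/44.9 ≈ 0.081069.
n = log₂(44.9/3.64) = ln(12.335)/ln 2 ≈ 3.6247 half-lives.
t = n × t½ = 3.6247 × 1.26 ≈ 4.5673 minutes.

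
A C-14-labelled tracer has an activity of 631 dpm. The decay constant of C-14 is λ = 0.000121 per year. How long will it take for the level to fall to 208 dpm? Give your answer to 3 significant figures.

9170 years

t½ = ln 2 / λ = 0.69315 / 0.000121 ≈ 5728.5 years.
Fraction remaining = 208/631 ≈ 0.32964.
n = log₂(631/208) = ln(3.0337)/ln 2 ≈ 1.6011 half-lives.
t = n × t½ = 1.6011 × 5728.5 ≈ 9171.6 years.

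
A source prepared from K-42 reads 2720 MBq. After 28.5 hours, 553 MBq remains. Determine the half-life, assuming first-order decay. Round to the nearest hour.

12 hours

A/A₀ = 553/2720 ≈ 0.20331.
n = log₂(4.9186) ≈ 2.2983 half-lives elapsed in 28.5 hours.
t½ = 28.5/2.2983 ≈ 12.401 hours.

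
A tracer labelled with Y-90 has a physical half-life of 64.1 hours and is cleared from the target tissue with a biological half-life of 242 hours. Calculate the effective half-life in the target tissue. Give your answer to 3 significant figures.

50.7 hours

1/t_eff = 1/t_phys + 1/t_biol = 1/64.1 + 1/242 = 0.019733 per hour.
t_eff = 64.1 × 242 / (64.1 + 242) ≈ 50.677 hours.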